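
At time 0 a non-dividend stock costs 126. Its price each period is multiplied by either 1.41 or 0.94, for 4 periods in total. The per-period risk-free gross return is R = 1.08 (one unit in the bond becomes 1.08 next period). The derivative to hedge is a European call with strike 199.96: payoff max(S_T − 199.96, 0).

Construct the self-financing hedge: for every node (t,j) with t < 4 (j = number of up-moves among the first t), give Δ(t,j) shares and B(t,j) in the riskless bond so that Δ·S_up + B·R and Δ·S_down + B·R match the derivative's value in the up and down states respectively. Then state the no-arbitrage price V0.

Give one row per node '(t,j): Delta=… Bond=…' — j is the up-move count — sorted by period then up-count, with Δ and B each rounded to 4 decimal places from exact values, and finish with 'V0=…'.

(0,0): Delta=0.4623 Bond=-45.2013
(1,0): Delta=0.2890 Bond=-28.2843
(1,1): Delta=0.7348 Bond=-97.2169
(2,0): Delta=0.1127 Bond=-10.9211
(2,1): Delta=0.5660 Bond=-76.8080
(2,2): Delta=1.0000 Bond=-171.4335
(3,0): Delta=0.0000 Bond=0.0000
(3,1): Delta=0.2898 Bond=-39.5969
(3,2): Delta=1.0000 Bond=-185.1481
(3,3): Delta=1.0000 Bond=-185.1481
V0=13.0544

No-arbitrage ⇒ martingale measure with p* = (R−d)/(u−d) = 0.2979.
Terminal payoffs: V(4,0)=0.0000, V(4,1)=0.0000, V(4,2)=21.3823, V(4,3)=132.0535, V(4,4)=298.0602
(3,0): S=104.6536. Δ = (V_up−V_dn)/(S_up−S_dn) = (0.0000−0.0000)/(147.5616−98.3744) = 0.0000. V = [p*·0.0000 + (1−p*)·0.0000]/1.08 = 0.0000. B = V − Δ·S = 0.0000.
(3,1): S=156.9804. Δ = (V_up−V_dn)/(S_up−S_dn) = (21.3823−0.0000)/(221.3423−147.5616) = 0.2898. V = [p*·21.3823 + (1−p*)·0.0000]/1.08 = 5.8974. B = V − Δ·S = -39.5969.
(3,2): S=235.4706. Δ = (V_up−V_dn)/(S_up−S_dn) = (132.0535−21.3823)/(332.0135−221.3423) = 1.0000. V = [p*·132.0535 + (1−p*)·21.3823]/1.08 = 50.3224. B = V − Δ·S = -185.1481.
(3,3): S=353.2058. Δ = (V_up−V_dn)/(S_up−S_dn) = (298.0602−132.0535)/(498.0202−332.0135) = 1.0000. V = [p*·298.0602 + (1−p*)·132.0535]/1.08 = 168.0577. B = V − Δ·S = -185.1481.
(2,0): S=111.3336. Δ = (V_up−V_dn)/(S_up−S_dn) = (5.8974−0.0000)/(156.9804−104.6536) = 0.1127. V = [p*·5.8974 + (1−p*)·0.0000]/1.08 = 1.6266. B = V − Δ·S = -10.9211.
(2,1): S=167.0004. Δ = (V_up−V_dn)/(S_up−S_dn) = (50.3224−5.8974)/(235.4706−156.9804) = 0.5660. V = [p*·50.3224 + (1−p*)·5.8974]/1.08 = 17.7133. B = V − Δ·S = -76.8080.
(2,2): S=250.5006. Δ = (V_up−V_dn)/(S_up−S_dn) = (168.0577−50.3224)/(353.2058−235.4706) = 1.0000. V = [p*·168.0577 + (1−p*)·50.3224]/1.08 = 79.0671. B = V − Δ·S = -171.4335.
(1,0): S=118.4400. Δ = (V_up−V_dn)/(S_up−S_dn) = (17.7133−1.6266)/(167.0004−111.3336) = 0.2890. V = [p*·17.7133 + (1−p*)·1.6266]/1.08 = 5.9429. B = V − Δ·S = -28.2843.
(1,1): S=177.6600. Δ = (V_up−V_dn)/(S_up−S_dn) = (79.0671−17.7133)/(250.5006−167.0004) = 0.7348. V = [p*·79.0671 + (1−p*)·17.7133]/1.08 = 33.3231. B = V − Δ·S = -97.2169.
(0,0): S=126.0000. Δ = (V_up−V_dn)/(S_up−S_dn) = (33.3231−5.9429)/(177.6600−118.4400) = 0.4623. V = [p*·33.3231 + (1−p*)·5.9429]/1.08 = 13.0544. B = V − Δ·S = -45.2013.
Root portfolio cost Δ·126+B reproduces V0=13.0544.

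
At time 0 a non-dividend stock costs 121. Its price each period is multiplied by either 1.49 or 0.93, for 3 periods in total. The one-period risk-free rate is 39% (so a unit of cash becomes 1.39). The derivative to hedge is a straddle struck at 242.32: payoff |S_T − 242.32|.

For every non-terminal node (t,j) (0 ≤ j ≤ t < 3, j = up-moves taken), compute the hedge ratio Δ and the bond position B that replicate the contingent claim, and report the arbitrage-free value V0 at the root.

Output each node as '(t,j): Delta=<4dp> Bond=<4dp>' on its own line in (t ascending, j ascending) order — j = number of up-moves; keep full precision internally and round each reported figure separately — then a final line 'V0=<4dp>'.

(0,0): Delta=0.5843 Bond=-34.2580
(1,0): Delta=-0.8592 Bond=114.8161
(1,1): Delta=0.7802 Bond=-82.9306
(2,0): Delta=-1.0000 Bond=174.3309
(2,1): Delta=-0.8401 Bond=156.3908
(2,2): Delta=1.0000 Bond=-174.3309
V0=36.4414

The replicating-portfolio and risk-neutral prices coincide; use p* = (1.39−0.93)/(1.49−0.93) = 0.8214 for the latter.
Terminal values V(3,·): V(3,0)=144.9928, V(3,1)=86.3872, V(3,2)=7.5079, V(3,3)=157.9418
Node (2,0) S=104.6529: V=(p*·86.3872+(1−p*)·144.9928)/1.39=69.6780; Δ=(86.3872−144.9928)/(155.9328−97.3272)=-1.0000; B=V−Δ·S=174.3309
Node (2,1) S=167.6697: V=(p*·7.5079+(1−p*)·86.3872)/1.39=15.5349; Δ=(7.5079−86.3872)/(249.8279−155.9328)=-0.8401; B=V−Δ·S=156.3908
Node (2,2) S=268.6321: V=(p*·157.9418+(1−p*)·7.5079)/1.39=94.3012; Δ=(157.9418−7.5079)/(400.2618−249.8279)=1.0000; B=V−Δ·S=-174.3309
Node (1,0) S=112.5300: V=(p*·15.5349+(1−p*)·69.6780)/1.39=18.1319; Δ=(15.5349−69.6780)/(167.6697−104.6529)=-0.8592; B=V−Δ·S=114.8161
Node (1,1) S=180.2900: V=(p*·94.3012+(1−p*)·15.5349)/1.39=57.7236; Δ=(94.3012−15.5349)/(268.6321−167.6697)=0.7802; B=V−Δ·S=-82.9306
Node (0,0) S=121.0000: V=(p*·57.7236+(1−p*)·18.1319)/1.39=36.4414; Δ=(57.7236−18.1319)/(180.2900−112.5300)=0.5843; B=V−Δ·S=-34.2580
Each (Δ,B) replicates both successor values, so the strategy is self-financing and V0 is arbitrage-free.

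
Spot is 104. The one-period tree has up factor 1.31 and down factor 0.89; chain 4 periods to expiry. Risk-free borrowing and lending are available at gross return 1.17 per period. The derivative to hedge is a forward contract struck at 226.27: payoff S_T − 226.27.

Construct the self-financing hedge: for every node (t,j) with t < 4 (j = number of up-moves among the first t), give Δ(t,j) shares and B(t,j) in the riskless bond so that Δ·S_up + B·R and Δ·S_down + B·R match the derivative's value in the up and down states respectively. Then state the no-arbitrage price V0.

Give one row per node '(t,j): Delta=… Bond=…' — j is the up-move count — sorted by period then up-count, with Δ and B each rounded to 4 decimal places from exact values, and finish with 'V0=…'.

(0,0): Delta=1.0000 Bond=-120.7490
(1,0): Delta=1.0000 Bond=-141.2763
(1,1): Delta=1.0000 Bond=-141.2763
(2,0): Delta=1.0000 Bond=-165.2933
(2,1): Delta=1.0000 Bond=-165.2933
(2,2): Delta=1.0000 Bond=-165.2933
(3,0): Delta=1.0000 Bond=-193.3932
(3,1): Delta=1.0000 Bond=-193.3932
(3,2): Delta=1.0000 Bond=-193.3932
(3,3): Delta=1.0000 Bond=-193.3932
V0=-16.7490

No-arbitrage ⇒ martingale measure with p* = (R−d)/(u−d) = 0.6667.
Terminal values V(4,·): V(4,0)=-161.0181, V(4,1)=-130.2250, V(4,2)=-84.9004, V(4,3)=-18.1867, V(4,4)=80.0099
Node (3,0) S=73.3168: V=(p*·-130.2250+(1−p*)·-161.0181)/1.17=-120.0764; Δ=(-130.2250−-161.0181)/(96.0450−65.2519)=1.0000; B=V−Δ·S=-193.3932
Node (3,1) S=107.9157: V=(p*·-84.9004+(1−p*)·-130.2250)/1.17=-85.4775; Δ=(-84.9004−-130.2250)/(141.3696−96.0450)=1.0000; B=V−Δ·S=-193.3932
Node (3,2) S=158.8422: V=(p*·-18.1867+(1−p*)·-84.9004)/1.17=-34.5509; Δ=(-18.1867−-84.9004)/(208.0833−141.3696)=1.0000; B=V−Δ·S=-193.3932
Node (3,3) S=233.8015: V=(p*·80.0099+(1−p*)·-18.1867)/1.17=40.4083; Δ=(80.0099−-18.1867)/(306.2799−208.0833)=1.0000; B=V−Δ·S=-193.3932
Node (2,0) S=82.3784: V=(p*·-85.4775+(1−p*)·-120.0764)/1.17=-82.9149; Δ=(-85.4775−-120.0764)/(107.9157−73.3168)=1.0000; B=V−Δ·S=-165.2933
Node (2,1) S=121.2536: V=(p*·-34.5509+(1−p*)·-85.4775)/1.17=-44.0397; Δ=(-34.5509−-85.4775)/(158.8422−107.9157)=1.0000; B=V−Δ·S=-165.2933
Node (2,2) S=178.4744: V=(p*·40.4083+(1−p*)·-34.5509)/1.17=13.1811; Δ=(40.4083−-34.5509)/(233.8015−158.8422)=1.0000; B=V−Δ·S=-165.2933
Node (1,0) S=92.5600: V=(p*·-44.0397+(1−p*)·-82.9149)/1.17=-48.7163; Δ=(-44.0397−-82.9149)/(121.2536−82.3784)=1.0000; B=V−Δ·S=-141.2763
Node (1,1) S=136.2400: V=(p*·13.1811+(1−p*)·-44.0397)/1.17=-5.0363; Δ=(13.1811−-44.0397)/(178.4744−121.2536)=1.0000; B=V−Δ·S=-141.2763
Node (0,0) S=104.0000: V=(p*·-5.0363+(1−p*)·-48.7163)/1.17=-16.7490; Δ=(-5.0363−-48.7163)/(136.2400−92.5600)=1.0000; B=V−Δ·S=-120.7490
The time-0 hedge costs -16.7490, which is the no-arbitrage price.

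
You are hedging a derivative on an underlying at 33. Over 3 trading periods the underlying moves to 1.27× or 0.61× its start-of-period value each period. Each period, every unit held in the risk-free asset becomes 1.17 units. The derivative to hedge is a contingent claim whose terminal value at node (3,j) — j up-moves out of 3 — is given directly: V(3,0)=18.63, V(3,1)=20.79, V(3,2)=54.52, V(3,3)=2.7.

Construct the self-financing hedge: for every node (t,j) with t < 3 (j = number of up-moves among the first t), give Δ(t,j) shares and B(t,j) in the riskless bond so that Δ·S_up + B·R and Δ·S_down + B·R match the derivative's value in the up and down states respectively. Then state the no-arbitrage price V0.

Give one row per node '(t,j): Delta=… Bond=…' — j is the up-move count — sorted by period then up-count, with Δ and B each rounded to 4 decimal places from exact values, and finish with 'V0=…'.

(0,0): Delta=-0.9587 Bond=44.6066
(1,0): Delta=1.8622 Bond=-4.5957
(1,1): Delta=-1.2007 Bond=62.3300
(2,0): Delta=0.2665 Bond=14.2168
(2,1): Delta=1.9991 Bond=-8.8758
(2,2): Delta=-1.4751 Bond=87.5335
V0=12.9682

Since d<R<u, set p* = (R−d)/(u−d) = 0.8485; price each node as the discounted p*-expectation of its children.
At expiry t=3: V(3,0)=18.6300, V(3,1)=20.7900, V(3,2)=54.5200, V(3,3)=2.7000
  t=2,j=0: stock 12.2793 → up 15.5947 (V=20.7900), down 7.4904 (V=18.6300). Price 17.4895; hedge Δ=0.2665, bond B=14.2168.
  t=2,j=1: stock 25.5651 → up 32.4677 (V=54.5200), down 15.5947 (V=20.7900). Price 42.2303; hedge Δ=1.9991, bond B=-8.8758.
  t=2,j=2: stock 53.2257 → up 67.5966 (V=2.7000), down 32.4677 (V=54.5200). Price 9.0184; hedge Δ=-1.4751, bond B=87.5335.
  t=1,j=0: stock 20.1300 → up 25.5651 (V=42.2303), down 12.2793 (V=17.4895). Price 32.8903; hedge Δ=1.8622, bond B=-4.5957.
  t=1,j=1: stock 41.9100 → up 53.2257 (V=9.0184), down 25.5651 (V=42.2303). Price 12.0090; hedge Δ=-1.2007, bond B=62.3300.
  t=0,j=0: stock 33.0000 → up 41.9100 (V=12.0090), down 20.1300 (V=32.8903). Price 12.9682; hedge Δ=-0.9587, bond B=44.6066.
Each (Δ,B) replicates both successor values, so the strategy is self-financing and V0 is arbitrage-free.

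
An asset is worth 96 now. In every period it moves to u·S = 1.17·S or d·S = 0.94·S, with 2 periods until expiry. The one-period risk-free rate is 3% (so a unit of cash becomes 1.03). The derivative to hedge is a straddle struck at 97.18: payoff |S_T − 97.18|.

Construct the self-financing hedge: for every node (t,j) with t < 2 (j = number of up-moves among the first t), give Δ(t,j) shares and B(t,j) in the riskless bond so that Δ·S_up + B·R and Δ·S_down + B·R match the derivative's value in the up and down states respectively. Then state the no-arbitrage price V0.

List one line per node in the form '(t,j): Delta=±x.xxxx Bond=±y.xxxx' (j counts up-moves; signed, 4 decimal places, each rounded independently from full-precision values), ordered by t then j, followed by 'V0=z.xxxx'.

(0,0): Delta=0.3387 Bond=-19.4848
(1,0): Delta=-0.1905 Bond=27.6821
(1,1): Delta=1.0000 Bond=-94.3495
V0=13.0279

Since d<R<u, set p* = (R−d)/(u−d) = 0.3913; price each node as the discounted p*-expectation of its children.
Terminal values V(2,·): V(2,0)=12.3544, V(2,1)=8.4008, V(2,2)=34.2344
  t=1,j=0: stock 90.2400 → up 105.5808 (V=8.4008), down 84.8256 (V=12.3544). Price 10.4926; hedge Δ=-0.1905, bond B=27.6821.
  t=1,j=1: stock 112.3200 → up 131.4144 (V=34.2344), down 105.5808 (V=8.4008). Price 17.9705; hedge Δ=1.0000, bond B=-94.3495.
  t=0,j=0: stock 96.0000 → up 112.3200 (V=17.9705), down 90.2400 (V=10.4926). Price 13.0279; hedge Δ=0.3387, bond B=-19.4848.
Check: Δ(0,0)·S0 + B(0,0) = 13.0279 = V0.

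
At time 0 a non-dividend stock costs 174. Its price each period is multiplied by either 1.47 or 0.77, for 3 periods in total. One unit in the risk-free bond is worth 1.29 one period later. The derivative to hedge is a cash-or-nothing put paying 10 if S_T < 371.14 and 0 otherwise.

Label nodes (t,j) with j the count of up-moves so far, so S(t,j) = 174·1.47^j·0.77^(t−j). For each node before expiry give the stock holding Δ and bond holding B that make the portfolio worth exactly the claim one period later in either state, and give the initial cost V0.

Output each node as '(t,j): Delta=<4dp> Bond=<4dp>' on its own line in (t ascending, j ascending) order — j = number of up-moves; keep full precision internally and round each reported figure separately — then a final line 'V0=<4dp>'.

The replicating-portfolio and risk-neutral prices coincide; use p* = (1.29−0.77)/(1.47−0.77) = 0.7429 for the latter.
Terminal payoffs: V(3,0)=10.0000, V(3,1)=10.0000, V(3,2)=10.0000, V(3,3)=0.0000
Node (2,0) S=103.1646: V=(p*·10.0000+(1−p*)·10.0000)/1.29=7.7519; Δ=(10.0000−10.0000)/(151.6520−79.4367)=0.0000; B=V−Δ·S=7.7519
Node (2,1) S=196.9506: V=(p*·10.0000+(1−p*)·10.0000)/1.29=7.7519; Δ=(10.0000−10.0000)/(289.5174−151.6520)=0.0000; B=V−Δ·S=7.7519
Node (2,2) S=375.9966: V=(p*·0.0000+(1−p*)·10.0000)/1.29=1.9934; Δ=(0.0000−10.0000)/(552.7150−289.5174)=-0.0380; B=V−Δ·S=16.2791
Node (1,0) S=133.9800: V=(p*·7.7519+(1−p*)·7.7519)/1.29=6.0093; Δ=(7.7519−7.7519)/(196.9506−103.1646)=0.0000; B=V−Δ·S=6.0093
Node (1,1) S=255.7800: V=(p*·1.9934+(1−p*)·7.7519)/1.29=2.6931; Δ=(1.9934−7.7519)/(375.9966−196.9506)=-0.0322; B=V−Δ·S=10.9197
Node (0,0) S=174.0000: V=(p*·2.6931+(1−p*)·6.0093)/1.29=2.7487; Δ=(2.6931−6.0093)/(255.7800−133.9800)=-0.0272; B=V−Δ·S=7.4860
The time-0 hedge costs 2.7487, which is the no-arbitrage price.

(0,0): Delta=-0.0272 Bond=7.4860
(1,0): Delta=0.0000 Bond=6.0093
(1,1): Delta=-0.0322 Bond=10.9197
(2,0): Delta=0.0000 Bond=7.7519
(2,1): Delta=0.0000 Bond=7.7519
(2,2): Delta=-0.0380 Bond=16.2791
V0=2.7487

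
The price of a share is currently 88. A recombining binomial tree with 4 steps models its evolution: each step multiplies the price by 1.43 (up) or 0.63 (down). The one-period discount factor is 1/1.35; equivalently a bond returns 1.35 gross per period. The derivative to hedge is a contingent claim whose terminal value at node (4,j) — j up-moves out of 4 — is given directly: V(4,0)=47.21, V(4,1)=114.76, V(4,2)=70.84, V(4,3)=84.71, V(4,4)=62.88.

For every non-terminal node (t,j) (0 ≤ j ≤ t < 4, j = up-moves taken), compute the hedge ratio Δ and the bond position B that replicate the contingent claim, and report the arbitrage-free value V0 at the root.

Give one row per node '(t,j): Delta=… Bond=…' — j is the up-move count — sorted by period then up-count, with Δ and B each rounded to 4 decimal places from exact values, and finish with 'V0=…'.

No-arbitrage ⇒ martingale measure with p* = (R−d)/(u−d) = 0.9000.
Terminal payoffs: V(4,0)=47.2100, V(4,1)=114.7600, V(4,2)=70.8400, V(4,3)=84.7100, V(4,4)=62.8800
Node (3,0) S=22.0041: V=(p*·114.7600+(1−p*)·47.2100)/1.35=80.0037; Δ=(114.7600−47.2100)/(31.4659−13.8626)=3.8373; B=V−Δ·S=-4.4338
Node (3,1) S=49.9459: V=(p*·70.8400+(1−p*)·114.7600)/1.35=55.7274; Δ=(70.8400−114.7600)/(71.4226−31.4659)=-1.0992; B=V−Δ·S=110.6274
Node (3,2) S=113.3693: V=(p*·84.7100+(1−p*)·70.8400)/1.35=61.7207; Δ=(84.7100−70.8400)/(162.1180−71.4226)=0.1529; B=V−Δ·S=44.3832
Node (3,3) S=257.3302: V=(p*·62.8800+(1−p*)·84.7100)/1.35=48.1948; Δ=(62.8800−84.7100)/(367.9822−162.1180)=-0.1060; B=V−Δ·S=75.4823
Node (2,0) S=34.9272: V=(p*·55.7274+(1−p*)·80.0037)/1.35=43.0778; Δ=(55.7274−80.0037)/(49.9459−22.0041)=-0.8688; B=V−Δ·S=73.4232
Node (2,1) S=79.2792: V=(p*·61.7207+(1−p*)·55.7274)/1.35=45.2751; Δ=(61.7207−55.7274)/(113.3693−49.9459)=0.0945; B=V−Δ·S=37.7834
Node (2,2) S=179.9512: V=(p*·48.1948+(1−p*)·61.7207)/1.35=36.7018; Δ=(48.1948−61.7207)/(257.3302−113.3693)=-0.0940; B=V−Δ·S=53.6092
Node (1,0) S=55.4400: V=(p*·45.2751+(1−p*)·43.0778)/1.35=33.3744; Δ=(45.2751−43.0778)/(79.2792−34.9272)=0.0495; B=V−Δ·S=30.6277
Node (1,1) S=125.8400: V=(p*·36.7018+(1−p*)·45.2751)/1.35=27.8216; Δ=(36.7018−45.2751)/(179.9512−79.2792)=-0.0852; B=V−Δ·S=38.5382
Node (0,0) S=88.0000: V=(p*·27.8216+(1−p*)·33.3744)/1.35=21.0199; Δ=(27.8216−33.3744)/(125.8400−55.4400)=-0.0789; B=V−Δ·S=27.9609
Each (Δ,B) replicates both successor values, so the strategy is self-financing and V0 is arbitrage-free.

(0,0): Delta=-0.0789 Bond=27.9609
(1,0): Delta=0.0495 Bond=30.6277
(1,1): Delta=-0.0852 Bond=38.5382
(2,0): Delta=-0.8688 Bond=73.4232
(2,1): Delta=0.0945 Bond=37.7834
(2,2): Delta=-0.0940 Bond=53.6092
(3,0): Delta=3.8373 Bond=-4.4338
(3,1): Delta=-1.0992 Bond=110.6274
(3,2): Delta=0.1529 Bond=44.3832
(3,3): Delta=-0.1060 Bond=75.4823
V0=21.0199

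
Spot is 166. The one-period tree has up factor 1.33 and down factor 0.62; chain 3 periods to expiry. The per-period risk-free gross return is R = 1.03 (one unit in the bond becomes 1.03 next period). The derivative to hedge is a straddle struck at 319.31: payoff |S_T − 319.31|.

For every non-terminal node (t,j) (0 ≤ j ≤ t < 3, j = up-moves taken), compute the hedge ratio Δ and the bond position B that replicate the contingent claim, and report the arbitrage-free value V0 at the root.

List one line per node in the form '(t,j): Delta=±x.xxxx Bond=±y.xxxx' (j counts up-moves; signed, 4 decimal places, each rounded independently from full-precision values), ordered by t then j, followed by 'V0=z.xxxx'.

The replicating-portfolio and risk-neutral prices coincide; use p* = (1.03−0.62)/(1.33−0.62) = 0.5775 for the latter.
At expiry t=3: V(3,0)=279.7476, V(3,1)=234.4422, V(3,2)=137.2548, V(3,3)=71.2277
Node (2,0) S=63.8104: V=(p*·234.4422+(1−p*)·279.7476)/1.03=246.1993; Δ=(234.4422−279.7476)/(84.8678−39.5624)=-1.0000; B=V−Δ·S=310.0097
Node (2,1) S=136.8836: V=(p*·137.2548+(1−p*)·234.4422)/1.03=173.1261; Δ=(137.2548−234.4422)/(182.0552−84.8678)=-1.0000; B=V−Δ·S=310.0097
Node (2,2) S=293.6374: V=(p*·71.2277+(1−p*)·137.2548)/1.03=96.2393; Δ=(71.2277−137.2548)/(390.5377−182.0552)=-0.3167; B=V−Δ·S=189.2352
Node (1,0) S=102.9200: V=(p*·173.1261+(1−p*)·246.1993)/1.03=198.0603; Δ=(173.1261−246.1993)/(136.8836−63.8104)=-1.0000; B=V−Δ·S=300.9803
Node (1,1) S=220.7800: V=(p*·96.2393+(1−p*)·173.1261)/1.03=124.9774; Δ=(96.2393−173.1261)/(293.6374−136.8836)=-0.4905; B=V−Δ·S=233.2686
Node (0,0) S=166.0000: V=(p*·124.9774+(1−p*)·198.0603)/1.03=151.3179; Δ=(124.9774−198.0603)/(220.7800−102.9200)=-0.6201; B=V−Δ·S=254.2516
The time-0 hedge costs 151.3179, which is the no-arbitrage price.

(0,0): Delta=-0.6201 Bond=254.2516
(1,0): Delta=-1.0000 Bond=300.9803
(1,1): Delta=-0.4905 Bond=233.2686
(2,0): Delta=-1.0000 Bond=310.0097
(2,1): Delta=-1.0000 Bond=310.0097
(2,2): Delta=-0.3167 Bond=189.2352
V0=151.3179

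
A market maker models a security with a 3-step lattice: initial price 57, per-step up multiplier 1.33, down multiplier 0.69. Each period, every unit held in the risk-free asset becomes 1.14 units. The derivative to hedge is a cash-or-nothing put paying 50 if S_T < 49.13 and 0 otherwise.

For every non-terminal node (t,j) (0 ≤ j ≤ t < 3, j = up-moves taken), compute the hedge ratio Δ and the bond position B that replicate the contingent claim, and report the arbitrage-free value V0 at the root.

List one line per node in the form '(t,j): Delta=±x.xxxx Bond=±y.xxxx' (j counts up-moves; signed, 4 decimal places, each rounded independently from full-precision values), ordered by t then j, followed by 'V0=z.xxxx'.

Risk-neutral probability p* = (R−d)/(u−d) = (1.14−0.69)/(1.33−0.69) = 0.7031.
Payoff layer (t=3): V(3,0)=50.0000, V(3,1)=50.0000, V(3,2)=0.0000, V(3,3)=0.0000
(2,0): S=27.1377. Δ = (V_up−V_dn)/(S_up−S_dn) = (50.0000−50.0000)/(36.0931−18.7250) = 0.0000. V = [p*·50.0000 + (1−p*)·50.0000]/1.14 = 43.8596. B = V − Δ·S = 43.8596.
(2,1): S=52.3089. Δ = (V_up−V_dn)/(S_up−S_dn) = (0.0000−50.0000)/(69.5708−36.0931) = -1.4935. V = [p*·0.0000 + (1−p*)·50.0000]/1.14 = 13.0208. B = V − Δ·S = 91.1458.
(2,2): S=100.8273. Δ = (V_up−V_dn)/(S_up−S_dn) = (0.0000−0.0000)/(134.1003−69.5708) = 0.0000. V = [p*·0.0000 + (1−p*)·0.0000]/1.14 = 0.0000. B = V − Δ·S = 0.0000.
(1,0): S=39.3300. Δ = (V_up−V_dn)/(S_up−S_dn) = (13.0208−43.8596)/(52.3089−27.1377) = -1.2252. V = [p*·13.0208 + (1−p*)·43.8596]/1.14 = 19.4527. B = V − Δ·S = 67.6384.
(1,1): S=75.8100. Δ = (V_up−V_dn)/(S_up−S_dn) = (0.0000−13.0208)/(100.8273−52.3089) = -0.2684. V = [p*·0.0000 + (1−p*)·13.0208]/1.14 = 3.3908. B = V − Δ·S = 23.7359.
(0,0): S=57.0000. Δ = (V_up−V_dn)/(S_up−S_dn) = (3.3908−19.4527)/(75.8100−39.3300) = -0.4403. V = [p*·3.3908 + (1−p*)·19.4527]/1.14 = 7.1572. B = V − Δ·S = 32.2539.
Check: Δ(0,0)·S0 + B(0,0) = 7.1572 = V0.

(0,0): Delta=-0.4403 Bond=32.2539
(1,0): Delta=-1.2252 Bond=67.6384
(1,1): Delta=-0.2684 Bond=23.7359
(2,0): Delta=0.0000 Bond=43.8596
(2,1): Delta=-1.4935 Bond=91.1458
(2,2): Delta=0.0000 Bond=0.0000
V0=7.1572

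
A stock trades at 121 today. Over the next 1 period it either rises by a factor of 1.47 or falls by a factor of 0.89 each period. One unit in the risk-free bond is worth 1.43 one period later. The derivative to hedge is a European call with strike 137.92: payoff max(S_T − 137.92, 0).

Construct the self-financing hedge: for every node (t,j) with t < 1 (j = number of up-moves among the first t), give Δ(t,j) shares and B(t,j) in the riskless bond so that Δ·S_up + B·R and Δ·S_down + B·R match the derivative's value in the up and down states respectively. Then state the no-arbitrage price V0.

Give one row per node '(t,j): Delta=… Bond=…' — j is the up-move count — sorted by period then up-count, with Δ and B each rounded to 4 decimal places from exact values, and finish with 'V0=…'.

(0,0): Delta=0.5693 Bond=-42.8689
V0=26.0104

Risk-neutral probability p* = (R−d)/(u−d) = (1.43−0.89)/(1.47−0.89) = 0.9310.
Terminal payoffs: V(1,0)=0.0000, V(1,1)=39.9500
  t=0,j=0: stock 121.0000 → up 177.8700 (V=39.9500), down 107.6900 (V=0.0000). Price 26.0104; hedge Δ=0.5693, bond B=-42.8689.
Self-financing check: at every node Δ·S+B equals the discounted successor values.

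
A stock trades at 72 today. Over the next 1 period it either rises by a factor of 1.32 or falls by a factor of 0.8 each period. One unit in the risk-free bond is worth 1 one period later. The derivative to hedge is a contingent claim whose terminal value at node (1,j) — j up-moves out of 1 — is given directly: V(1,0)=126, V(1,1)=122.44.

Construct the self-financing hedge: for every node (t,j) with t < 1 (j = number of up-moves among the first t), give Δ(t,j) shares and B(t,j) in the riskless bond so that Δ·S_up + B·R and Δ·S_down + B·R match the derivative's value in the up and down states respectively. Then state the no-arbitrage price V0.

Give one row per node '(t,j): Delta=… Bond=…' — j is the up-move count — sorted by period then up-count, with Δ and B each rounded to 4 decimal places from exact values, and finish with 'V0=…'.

No-arbitrage ⇒ martingale measure with p* = (R−d)/(u−d) = 0.3846.
At expiry t=1: V(1,0)=126.0000, V(1,1)=122.4400
  t=0,j=0: stock 72.0000 → up 95.0400 (V=122.4400), down 57.6000 (V=126.0000). Price 124.6308; hedge Δ=-0.0951, bond B=131.4769.
Root portfolio cost Δ·72+B reproduces V0=124.6308.

(0,0): Delta=-0.0951 Bond=131.4769
V0=124.6308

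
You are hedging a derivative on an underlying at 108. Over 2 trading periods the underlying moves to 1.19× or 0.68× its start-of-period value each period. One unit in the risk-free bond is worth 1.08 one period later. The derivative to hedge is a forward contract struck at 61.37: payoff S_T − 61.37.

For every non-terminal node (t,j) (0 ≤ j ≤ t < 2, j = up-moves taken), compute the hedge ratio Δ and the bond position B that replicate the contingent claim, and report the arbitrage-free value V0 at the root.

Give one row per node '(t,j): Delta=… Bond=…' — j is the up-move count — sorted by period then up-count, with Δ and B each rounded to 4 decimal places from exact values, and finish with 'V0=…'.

(0,0): Delta=1.0000 Bond=-52.6149
(1,0): Delta=1.0000 Bond=-56.8241
(1,1): Delta=1.0000 Bond=-56.8241
V0=55.3851

Risk-neutral probability p* = (R−d)/(u−d) = (1.08−0.68)/(1.19−0.68) = 0.7843.
Terminal values V(2,·): V(2,0)=-11.4308, V(2,1)=26.0236, V(2,2)=91.5688
Node (1,0) S=73.4400: V=(p*·26.0236+(1−p*)·-11.4308)/1.08=16.6159; Δ=(26.0236−-11.4308)/(87.3936−49.9392)=1.0000; B=V−Δ·S=-56.8241
Node (1,1) S=128.5200: V=(p*·91.5688+(1−p*)·26.0236)/1.08=71.6959; Δ=(91.5688−26.0236)/(152.9388−87.3936)=1.0000; B=V−Δ·S=-56.8241
Node (0,0) S=108.0000: V=(p*·71.6959+(1−p*)·16.6159)/1.08=55.3851; Δ=(71.6959−16.6159)/(128.5200−73.4400)=1.0000; B=V−Δ·S=-52.6149
Check: Δ(0,0)·S0 + B(0,0) = 55.3851 = V0.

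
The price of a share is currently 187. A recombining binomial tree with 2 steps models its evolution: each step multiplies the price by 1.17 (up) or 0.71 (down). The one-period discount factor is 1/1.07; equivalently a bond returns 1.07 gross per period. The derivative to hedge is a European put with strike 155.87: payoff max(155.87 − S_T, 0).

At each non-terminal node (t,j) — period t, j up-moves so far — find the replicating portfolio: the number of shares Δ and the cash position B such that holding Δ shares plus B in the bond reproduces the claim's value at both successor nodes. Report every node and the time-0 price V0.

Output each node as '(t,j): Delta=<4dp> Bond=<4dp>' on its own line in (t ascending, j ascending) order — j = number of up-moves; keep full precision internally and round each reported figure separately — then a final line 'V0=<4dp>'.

(0,0): Delta=-0.1487 Bond=30.5162
(1,0): Delta=-1.0000 Bond=145.6729
(1,1): Delta=-0.0053 Bond=1.2577
V0=2.7001

Risk-neutral probability p* = (R−d)/(u−d) = (1.07−0.71)/(1.17−0.71) = 0.7826.
Payoff layer (t=2): V(2,0)=61.6033, V(2,1)=0.5291, V(2,2)=0.0000
  t=1,j=0: stock 132.7700 → up 155.3409 (V=0.5291), down 94.2667 (V=61.6033). Price 12.9029; hedge Δ=-1.0000, bond B=145.6729.
  t=1,j=1: stock 218.7900 → up 255.9843 (V=0.0000), down 155.3409 (V=0.5291). Price 0.1075; hedge Δ=-0.0053, bond B=1.2577.
  t=0,j=0: stock 187.0000 → up 218.7900 (V=0.1075), down 132.7700 (V=12.9029). Price 2.7001; hedge Δ=-0.1487, bond B=30.5162.
Each (Δ,B) replicates both successor values, so the strategy is self-financing and V0 is arbitrage-free.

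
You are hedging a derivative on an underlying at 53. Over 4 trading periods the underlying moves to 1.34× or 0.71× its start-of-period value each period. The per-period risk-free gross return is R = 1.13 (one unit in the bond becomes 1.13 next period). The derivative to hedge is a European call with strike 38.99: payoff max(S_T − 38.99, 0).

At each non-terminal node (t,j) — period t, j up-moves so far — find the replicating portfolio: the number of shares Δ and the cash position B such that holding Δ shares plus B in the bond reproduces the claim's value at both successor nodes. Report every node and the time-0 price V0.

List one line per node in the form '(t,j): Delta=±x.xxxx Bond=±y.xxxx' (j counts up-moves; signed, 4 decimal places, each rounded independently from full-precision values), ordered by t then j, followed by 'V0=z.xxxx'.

(0,0): Delta=0.9282 Bond=-19.0934
(1,0): Delta=0.7569 Bond=-15.1283
(1,1): Delta=0.9736 Bond=-24.7992
(2,0): Delta=0.3149 Bond=-5.2859
(2,1): Delta=0.8740 Bond=-22.9995
(2,2): Delta=1.0000 Bond=-30.5349
(3,0): Delta=0.0000 Bond=0.0000
(3,1): Delta=0.3983 Bond=-8.9596
(3,2): Delta=1.0000 Bond=-34.5044
(3,3): Delta=1.0000 Bond=-34.5044
V0=30.1020

Risk-neutral probability p* = (R−d)/(u−d) = (1.13−0.71)/(1.34−0.71) = 0.6667.
Payoff layer (t=4): V(4,0)=0.0000, V(4,1)=0.0000, V(4,2)=8.9836, V(4,3)=51.5517, V(4,4)=131.8915
(3,0): S=18.9693. Δ = (V_up−V_dn)/(S_up−S_dn) = (0.0000−0.0000)/(25.4188−13.4682) = 0.0000. V = [p*·0.0000 + (1−p*)·0.0000]/1.13 = 0.0000. B = V − Δ·S = 0.0000.
(3,1): S=35.8012. Δ = (V_up−V_dn)/(S_up−S_dn) = (8.9836−0.0000)/(47.9736−25.4188) = 0.3983. V = [p*·8.9836 + (1−p*)·0.0000]/1.13 = 5.3000. B = V − Δ·S = -8.9596.
(3,2): S=67.5684. Δ = (V_up−V_dn)/(S_up−S_dn) = (51.5517−8.9836)/(90.5417−47.9736) = 1.0000. V = [p*·51.5517 + (1−p*)·8.9836]/1.13 = 33.0640. B = V − Δ·S = -34.5044.
(3,3): S=127.5235. Δ = (V_up−V_dn)/(S_up−S_dn) = (131.8915−51.5517)/(170.8815−90.5417) = 1.0000. V = [p*·131.8915 + (1−p*)·51.5517]/1.13 = 93.0191. B = V − Δ·S = -34.5044.
(2,0): S=26.7173. Δ = (V_up−V_dn)/(S_up−S_dn) = (5.3000−0.0000)/(35.8012−18.9693) = 0.3149. V = [p*·5.3000 + (1−p*)·0.0000]/1.13 = 3.1269. B = V − Δ·S = -5.2859.
(2,1): S=50.4242. Δ = (V_up−V_dn)/(S_up−S_dn) = (33.0640−5.3000)/(67.5684−35.8012) = 0.8740. V = [p*·33.0640 + (1−p*)·5.3000]/1.13 = 21.0702. B = V − Δ·S = -22.9995.
(2,2): S=95.1668. Δ = (V_up−V_dn)/(S_up−S_dn) = (93.0191−33.0640)/(127.5235−67.5684) = 1.0000. V = [p*·93.0191 + (1−p*)·33.0640]/1.13 = 64.6319. B = V − Δ·S = -30.5349.
(1,0): S=37.6300. Δ = (V_up−V_dn)/(S_up−S_dn) = (21.0702−3.1269)/(50.4242−26.7173) = 0.7569. V = [p*·21.0702 + (1−p*)·3.1269]/1.13 = 13.3532. B = V − Δ·S = -15.1283.
(1,1): S=71.0200. Δ = (V_up−V_dn)/(S_up−S_dn) = (64.6319−21.0702)/(95.1668−50.4242) = 0.9736. V = [p*·64.6319 + (1−p*)·21.0702]/1.13 = 44.3463. B = V − Δ·S = -24.7992.
(0,0): S=53.0000. Δ = (V_up−V_dn)/(S_up−S_dn) = (44.3463−13.3532)/(71.0200−37.6300) = 0.9282. V = [p*·44.3463 + (1−p*)·13.3532]/1.13 = 30.1020. B = V − Δ·S = -19.0934.
Self-financing check: at every node Δ·S+B equals the discounted successor values.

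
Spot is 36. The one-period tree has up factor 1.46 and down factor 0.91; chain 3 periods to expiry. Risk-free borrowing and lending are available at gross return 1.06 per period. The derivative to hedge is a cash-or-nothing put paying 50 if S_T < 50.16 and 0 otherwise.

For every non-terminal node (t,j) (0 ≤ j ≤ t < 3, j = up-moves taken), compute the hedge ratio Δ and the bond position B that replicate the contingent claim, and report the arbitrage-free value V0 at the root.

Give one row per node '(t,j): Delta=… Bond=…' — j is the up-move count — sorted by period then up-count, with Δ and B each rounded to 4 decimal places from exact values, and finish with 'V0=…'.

The replicating-portfolio and risk-neutral prices coincide; use p* = (1.06−0.91)/(1.46−0.91) = 0.2727 for the latter.
Payoff layer (t=3): V(3,0)=50.0000, V(3,1)=50.0000, V(3,2)=0.0000, V(3,3)=0.0000
Node (2,0) S=29.8116: V=(p*·50.0000+(1−p*)·50.0000)/1.06=47.1698; Δ=(50.0000−50.0000)/(43.5249−27.1286)=0.0000; B=V−Δ·S=47.1698
Node (2,1) S=47.8296: V=(p*·0.0000+(1−p*)·50.0000)/1.06=34.3053; Δ=(0.0000−50.0000)/(69.8312−43.5249)=-1.9007; B=V−Δ·S=125.2144
Node (2,2) S=76.7376: V=(p*·0.0000+(1−p*)·0.0000)/1.06=0.0000; Δ=(0.0000−0.0000)/(112.0369−69.8312)=0.0000; B=V−Δ·S=0.0000
Node (1,0) S=32.7600: V=(p*·34.3053+(1−p*)·47.1698)/1.06=41.1899; Δ=(34.3053−47.1698)/(47.8296−29.8116)=-0.7140; B=V−Δ·S=64.5799
Node (1,1) S=52.5600: V=(p*·0.0000+(1−p*)·34.3053)/1.06=23.5371; Δ=(0.0000−34.3053)/(76.7376−47.8296)=-1.1867; B=V−Δ·S=85.9104
Node (0,0) S=36.0000: V=(p*·23.5371+(1−p*)·41.1899)/1.06=34.3165; Δ=(23.5371−41.1899)/(52.5600−32.7600)=-0.8916; B=V−Δ·S=66.4126
Root portfolio cost Δ·36+B reproduces V0=34.3165.

(0,0): Delta=-0.8916 Bond=66.4126
(1,0): Delta=-0.7140 Bond=64.5799
(1,1): Delta=-1.1867 Bond=85.9104
(2,0): Delta=0.0000 Bond=47.1698
(2,1): Delta=-1.9007 Bond=125.2144
(2,2): Delta=0.0000 Bond=0.0000
V0=34.3165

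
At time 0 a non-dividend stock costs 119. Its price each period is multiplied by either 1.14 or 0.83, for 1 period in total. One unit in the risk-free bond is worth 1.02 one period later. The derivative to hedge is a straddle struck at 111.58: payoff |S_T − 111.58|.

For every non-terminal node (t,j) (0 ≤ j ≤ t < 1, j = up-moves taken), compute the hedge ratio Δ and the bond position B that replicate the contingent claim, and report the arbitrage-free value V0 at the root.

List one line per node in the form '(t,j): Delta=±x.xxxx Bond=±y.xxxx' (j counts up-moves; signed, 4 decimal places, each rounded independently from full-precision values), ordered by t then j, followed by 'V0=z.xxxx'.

(0,0): Delta=0.3055 Bond=-17.0240
V0=19.3308

The replicating-portfolio and risk-neutral prices coincide; use p* = (1.02−0.83)/(1.14−0.83) = 0.6129 for the latter.
Payoff layer (t=1): V(1,0)=12.8100, V(1,1)=24.0800
Node (0,0) S=119.0000: V=(p*·24.0800+(1−p*)·12.8100)/1.02=19.3308; Δ=(24.0800−12.8100)/(135.6600−98.7700)=0.3055; B=V−Δ·S=-17.0240
Each (Δ,B) replicates both successor values, so the strategy is self-financing and V0 is arbitrage-free.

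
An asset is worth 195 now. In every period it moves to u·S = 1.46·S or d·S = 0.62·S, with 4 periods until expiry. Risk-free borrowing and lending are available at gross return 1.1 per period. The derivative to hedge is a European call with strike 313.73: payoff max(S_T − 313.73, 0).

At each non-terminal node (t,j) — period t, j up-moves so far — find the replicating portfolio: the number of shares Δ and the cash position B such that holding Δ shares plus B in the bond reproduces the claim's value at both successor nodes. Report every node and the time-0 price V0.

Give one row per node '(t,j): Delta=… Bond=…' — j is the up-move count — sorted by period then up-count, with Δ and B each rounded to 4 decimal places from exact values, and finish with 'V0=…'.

The replicating-portfolio and risk-neutral prices coincide; use p* = (1.1−0.62)/(1.46−0.62) = 0.5714 for the latter.
At expiry t=4: V(4,0)=0.0000, V(4,1)=0.0000, V(4,2)=0.0000, V(4,3)=62.5272, V(4,4)=572.2951
Node (3,0) S=46.4740: V=(p*·0.0000+(1−p*)·0.0000)/1.1=0.0000; Δ=(0.0000−0.0000)/(67.8520−28.8139)=0.0000; B=V−Δ·S=0.0000
Node (3,1) S=109.4387: V=(p*·0.0000+(1−p*)·0.0000)/1.1=0.0000; Δ=(0.0000−0.0000)/(159.7805−67.8520)=0.0000; B=V−Δ·S=0.0000
Node (3,2) S=257.7104: V=(p*·62.5272+(1−p*)·0.0000)/1.1=32.4817; Δ=(62.5272−0.0000)/(376.2572−159.7805)=0.2888; B=V−Δ·S=-41.9555
Node (3,3) S=606.8665: V=(p*·572.2951+(1−p*)·62.5272)/1.1=321.6574; Δ=(572.2951−62.5272)/(886.0251−376.2572)=1.0000; B=V−Δ·S=-285.2091
Node (2,0) S=74.9580: V=(p*·0.0000+(1−p*)·0.0000)/1.1=0.0000; Δ=(0.0000−0.0000)/(109.4387−46.4740)=0.0000; B=V−Δ·S=0.0000
Node (2,1) S=176.5140: V=(p*·32.4817+(1−p*)·0.0000)/1.1=16.8736; Δ=(32.4817−0.0000)/(257.7104−109.4387)=0.2191; B=V−Δ·S=-21.7951
Node (2,2) S=415.6620: V=(p*·321.6574+(1−p*)·32.4817)/1.1=179.7500; Δ=(321.6574−32.4817)/(606.8665−257.7104)=0.8282; B=V−Δ·S=-164.5069
Node (1,0) S=120.9000: V=(p*·16.8736+(1−p*)·0.0000)/1.1=8.7655; Δ=(16.8736−0.0000)/(176.5140−74.9580)=0.1662; B=V−Δ·S=-11.3221
Node (1,1) S=284.7000: V=(p*·179.7500+(1−p*)·16.8736)/1.1=99.9507; Δ=(179.7500−16.8736)/(415.6620−176.5140)=0.6811; B=V−Δ·S=-93.9497
Node (0,0) S=195.0000: V=(p*·99.9507+(1−p*)·8.7655)/1.1=55.3376; Δ=(99.9507−8.7655)/(284.7000−120.9000)=0.5567; B=V−Δ·S=-53.2163
Check: Δ(0,0)·S0 + B(0,0) = 55.3376 = V0.

(0,0): Delta=0.5567 Bond=-53.2163
(1,0): Delta=0.1662 Bond=-11.3221
(1,1): Delta=0.6811 Bond=-93.9497
(2,0): Delta=0.0000 Bond=0.0000
(2,1): Delta=0.2191 Bond=-21.7951
(2,2): Delta=0.8282 Bond=-164.5069
(3,0): Delta=0.0000 Bond=0.0000
(3,1): Delta=0.0000 Bond=0.0000
(3,2): Delta=0.2888 Bond=-41.9555
(3,3): Delta=1.0000 Bond=-285.2091
V0=55.3376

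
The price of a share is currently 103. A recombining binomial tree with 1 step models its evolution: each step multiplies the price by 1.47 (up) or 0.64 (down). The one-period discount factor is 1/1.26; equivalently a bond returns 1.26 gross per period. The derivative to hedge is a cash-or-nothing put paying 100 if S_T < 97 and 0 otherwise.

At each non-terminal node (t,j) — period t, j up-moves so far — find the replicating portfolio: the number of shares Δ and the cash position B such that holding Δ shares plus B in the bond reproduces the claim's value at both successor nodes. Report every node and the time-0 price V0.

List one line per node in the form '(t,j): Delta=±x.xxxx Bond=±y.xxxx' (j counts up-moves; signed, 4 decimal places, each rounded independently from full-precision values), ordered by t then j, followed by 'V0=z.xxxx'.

(0,0): Delta=-1.1697 Bond=140.5622
V0=20.0803

Risk-neutral probability p* = (R−d)/(u−d) = (1.26−0.64)/(1.47−0.64) = 0.7470.
Payoff layer (t=1): V(1,0)=100.0000, V(1,1)=0.0000
  t=0,j=0: stock 103.0000 → up 151.4100 (V=0.0000), down 65.9200 (V=100.0000). Price 20.0803; hedge Δ=-1.1697, bond B=140.5622.
Each (Δ,B) replicates both successor values, so the strategy is self-financing and V0 is arbitrage-free.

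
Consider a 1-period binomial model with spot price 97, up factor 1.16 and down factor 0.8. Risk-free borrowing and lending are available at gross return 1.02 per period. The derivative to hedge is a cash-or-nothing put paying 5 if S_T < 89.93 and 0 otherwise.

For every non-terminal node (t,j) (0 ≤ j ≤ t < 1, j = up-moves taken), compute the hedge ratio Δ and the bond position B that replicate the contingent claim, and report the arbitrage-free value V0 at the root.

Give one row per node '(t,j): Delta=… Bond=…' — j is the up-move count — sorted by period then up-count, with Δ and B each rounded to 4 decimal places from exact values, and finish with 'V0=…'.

Risk-neutral probability p* = (R−d)/(u−d) = (1.02−0.8)/(1.16−0.8) = 0.6111.
Payoff layer (t=1): V(1,0)=5.0000, V(1,1)=0.0000
  t=0,j=0: stock 97.0000 → up 112.5200 (V=0.0000), down 77.6000 (V=5.0000). Price 1.9063; hedge Δ=-0.1432, bond B=15.7952.
Self-financing check: at every node Δ·S+B equals the discounted successor values.

(0,0): Delta=-0.1432 Bond=15.7952
V0=1.9063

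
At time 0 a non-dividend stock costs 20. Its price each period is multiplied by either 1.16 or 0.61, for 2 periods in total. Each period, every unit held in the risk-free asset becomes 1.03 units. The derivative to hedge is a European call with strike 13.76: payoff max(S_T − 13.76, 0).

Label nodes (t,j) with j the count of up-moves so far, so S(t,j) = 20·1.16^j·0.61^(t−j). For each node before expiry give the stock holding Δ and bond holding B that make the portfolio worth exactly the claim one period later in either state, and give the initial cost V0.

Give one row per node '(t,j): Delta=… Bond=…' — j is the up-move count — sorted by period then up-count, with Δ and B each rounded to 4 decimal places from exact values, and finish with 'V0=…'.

(0,0): Delta=0.8682 Bond=-10.0013
(1,0): Delta=0.0584 Bond=-0.4221
(1,1): Delta=1.0000 Bond=-13.3592
V0=7.3626

Since d<R<u, set p* = (R−d)/(u−d) = 0.7636; price each node as the discounted p*-expectation of its children.
Terminal payoffs: V(2,0)=0.0000, V(2,1)=0.3920, V(2,2)=13.1520
  t=1,j=0: stock 12.2000 → up 14.1520 (V=0.3920), down 7.4420 (V=0.0000). Price 0.2906; hedge Δ=0.0584, bond B=-0.4221.
  t=1,j=1: stock 23.2000 → up 26.9120 (V=13.1520), down 14.1520 (V=0.3920). Price 9.8408; hedge Δ=1.0000, bond B=-13.3592.
  t=0,j=0: stock 20.0000 → up 23.2000 (V=9.8408), down 12.2000 (V=0.2906). Price 7.3626; hedge Δ=0.8682, bond B=-10.0013.
Root portfolio cost Δ·20+B reproduces V0=7.3626.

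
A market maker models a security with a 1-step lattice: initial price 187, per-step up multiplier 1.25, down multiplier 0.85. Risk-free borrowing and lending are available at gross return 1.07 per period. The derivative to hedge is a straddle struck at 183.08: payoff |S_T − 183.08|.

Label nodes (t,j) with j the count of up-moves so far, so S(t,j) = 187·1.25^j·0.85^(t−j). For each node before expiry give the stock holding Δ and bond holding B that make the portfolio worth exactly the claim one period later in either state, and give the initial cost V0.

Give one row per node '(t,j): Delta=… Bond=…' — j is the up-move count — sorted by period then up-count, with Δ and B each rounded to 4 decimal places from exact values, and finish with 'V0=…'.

No-arbitrage ⇒ martingale measure with p* = (R−d)/(u−d) = 0.5500.
Payoff layer (t=1): V(1,0)=24.1300, V(1,1)=50.6700
Node (0,0) S=187.0000: V=(p*·50.6700+(1−p*)·24.1300)/1.07=36.1935; Δ=(50.6700−24.1300)/(233.7500−158.9500)=0.3548; B=V−Δ·S=-30.1565
Root portfolio cost Δ·187+B reproduces V0=36.1935.

(0,0): Delta=0.3548 Bond=-30.1565
V0=36.1935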